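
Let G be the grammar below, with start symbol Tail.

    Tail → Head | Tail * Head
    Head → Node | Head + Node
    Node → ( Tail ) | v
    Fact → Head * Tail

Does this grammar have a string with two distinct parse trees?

Unambiguous

Only Tail, Head, Node are reachable from Tail; ignoring the rest: This is a standard precedence ladder (Tail over Head over Node), with each level left-recursive on its own operator ('*' at Tail, '+' at Head). That structure is LR(1), hence unambiguous.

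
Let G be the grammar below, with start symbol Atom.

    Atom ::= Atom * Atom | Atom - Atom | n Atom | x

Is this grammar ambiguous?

Ambiguous

Witness: n x * x

Derivation 1: Atom ⇒ Atom * Atom ⇒ n Atom * Atom ⇒ n x * Atom ⇒ n x * x
Derivation 2: Atom ⇒ n Atom ⇒ n Atom * Atom ⇒ n x * Atom ⇒ n x * x

Two distinct leftmost derivations for the same string.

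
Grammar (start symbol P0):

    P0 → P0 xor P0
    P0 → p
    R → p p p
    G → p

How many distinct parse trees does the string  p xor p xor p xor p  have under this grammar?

5

Parse trees for p xor p xor p xor p:
  [P0 [P0 p] xor [P0 [P0 p] xor [P0 [P0 p] xor [P0 p]]]]
  [P0 [P0 p] xor [P0 [P0 [P0 p] xor [P0 p]] xor [P0 p]]]
  [P0 [P0 [P0 p] xor [P0 p]] xor [P0 [P0 p] xor [P0 p]]]
  [P0 [P0 [P0 p] xor [P0 [P0 p] xor [P0 p]]] xor [P0 p]]
  [P0 [P0 [P0 [P0 p] xor [P0 p]] xor [P0 p]] xor [P0 p]]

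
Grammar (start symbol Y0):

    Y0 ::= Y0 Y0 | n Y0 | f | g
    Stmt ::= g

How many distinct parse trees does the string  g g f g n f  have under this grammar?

Parse trees for g g f g n f (showing first 6 of 14):
  [Y0 [Y0 g] [Y0 [Y0 g] [Y0 [Y0 f] [Y0 [Y0 g] [Y0 n [Y0 f]]]]]]
  [Y0 [Y0 g] [Y0 [Y0 g] [Y0 [Y0 [Y0 f] [Y0 g]] [Y0 n [Y0 f]]]]]
  [Y0 [Y0 g] [Y0 [Y0 [Y0 g] [Y0 f]] [Y0 [Y0 g] [Y0 n [Y0 f]]]]]
  [Y0 [Y0 g] [Y0 [Y0 [Y0 g] [Y0 [Y0 f] [Y0 g]]] [Y0 n [Y0 f]]]]
  [Y0 [Y0 g] [Y0 [Y0 [Y0 [Y0 g] [Y0 f]] [Y0 g]] [Y0 n [Y0 f]]]]
  [Y0 [Y0 [Y0 g] [Y0 g]] [Y0 [Y0 f] [Y0 [Y0 g] [Y0 n [Y0 f]]]]]

14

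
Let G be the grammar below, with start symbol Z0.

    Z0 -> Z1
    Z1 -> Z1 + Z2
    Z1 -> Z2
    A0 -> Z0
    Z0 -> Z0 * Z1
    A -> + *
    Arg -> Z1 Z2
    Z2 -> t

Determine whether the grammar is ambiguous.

Only Z0, Z1, Z2 are reachable from Z0; ignoring the rest: This is a standard precedence ladder (Z0 over Z1 over Z2), with each level left-recursive on its own operator ('*' at Z0, '+' at Z1). That structure is LR(1), hence unambiguous.

Unambiguous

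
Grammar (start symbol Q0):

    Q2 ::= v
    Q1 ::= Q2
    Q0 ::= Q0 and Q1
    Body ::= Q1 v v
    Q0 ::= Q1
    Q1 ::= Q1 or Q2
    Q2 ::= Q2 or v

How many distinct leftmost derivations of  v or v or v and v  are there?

Parse trees for v or v or v and v:
  [Q0 [Q0 [Q1 [Q2 [Q2 [Q2 v] or v] or v]]] and [Q1 [Q2 v]]]
  [Q0 [Q0 [Q1 [Q1 [Q2 v]] or [Q2 [Q2 v] or v]]] and [Q1 [Q2 v]]]
  [Q0 [Q0 [Q1 [Q1 [Q2 [Q2 v] or v]] or [Q2 v]]] and [Q1 [Q2 v]]]
  [Q0 [Q0 [Q1 [Q1 [Q1 [Q2 v]] or [Q2 v]] or [Q2 v]]] and [Q1 [Q2 v]]]

4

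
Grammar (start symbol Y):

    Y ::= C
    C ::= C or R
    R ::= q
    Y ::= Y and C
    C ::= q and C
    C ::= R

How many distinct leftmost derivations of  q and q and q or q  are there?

Parse trees for q and q and q or q:
  [Y [C [C q and [C q and [C [R q]]]] or [R q]]]
  [Y [C q and [C [C q and [C [R q]]] or [R q]]]]
  [Y [C q and [C q and [C [C [R q]] or [R q]]]]]
  [Y [Y [C [R q]]] and [C [C q and [C [R q]]] or [R q]]]
  [Y [Y [C [R q]]] and [C q and [C [C [R q]] or [R q]]]]
  [Y [Y [C q and [C [R q]]]] and [C [C [R q]] or [R q]]]
  [Y [Y [Y [C [R q]]] and [C [R q]]] and [C [C [R q]] or [R q]]]

7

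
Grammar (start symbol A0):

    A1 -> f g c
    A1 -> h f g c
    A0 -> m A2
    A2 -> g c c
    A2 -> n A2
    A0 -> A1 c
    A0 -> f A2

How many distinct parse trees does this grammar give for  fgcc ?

Parse trees for fgcc:
  [A0 [A1 f g c] c]
  [A0 f [A2 g c c]]

2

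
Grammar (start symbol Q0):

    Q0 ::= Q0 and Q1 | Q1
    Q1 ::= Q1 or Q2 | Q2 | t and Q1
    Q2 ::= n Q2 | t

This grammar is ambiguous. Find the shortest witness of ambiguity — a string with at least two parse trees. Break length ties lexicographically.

length 1: no string has ≥2 trees
length 2: no string has ≥2 trees
length 3: t and t has 2 parse trees

Two derivations of t and t:
  Q0 ⇒ Q0 and Q1 ⇒ Q1 and Q1 ⇒ Q2 and Q1 ⇒ t and Q1 ⇒ t and Q2 ⇒ t and t
  Q0 ⇒ Q1 ⇒ t and Q1 ⇒ t and Q2 ⇒ t and t

t and t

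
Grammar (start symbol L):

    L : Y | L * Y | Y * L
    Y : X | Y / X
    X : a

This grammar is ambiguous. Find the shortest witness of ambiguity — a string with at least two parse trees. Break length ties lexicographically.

length 1: no string has ≥2 trees
length 3: a * a has 2 parse trees

Two derivations of a * a:
  L ⇒ L * Y ⇒ Y * Y ⇒ X * Y ⇒ a * Y ⇒ a * X ⇒ a * a
  L ⇒ Y * L ⇒ X * L ⇒ a * L ⇒ a * Y ⇒ a * X ⇒ a * a

a * a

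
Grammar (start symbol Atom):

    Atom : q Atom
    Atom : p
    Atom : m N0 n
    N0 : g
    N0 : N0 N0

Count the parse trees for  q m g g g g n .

Parse trees for q m g g g g n:
  [Atom q [Atom m [N0 [N0 g] [N0 [N0 g] [N0 [N0 g] [N0 g]]]] n]]
  [Atom q [Atom m [N0 [N0 g] [N0 [N0 [N0 g] [N0 g]] [N0 g]]] n]]
  [Atom q [Atom m [N0 [N0 [N0 g] [N0 g]] [N0 [N0 g] [N0 g]]] n]]
  [Atom q [Atom m [N0 [N0 [N0 g] [N0 [N0 g] [N0 g]]] [N0 g]] n]]
  [Atom q [Atom m [N0 [N0 [N0 [N0 g] [N0 g]] [N0 g]] [N0 g]] n]]

5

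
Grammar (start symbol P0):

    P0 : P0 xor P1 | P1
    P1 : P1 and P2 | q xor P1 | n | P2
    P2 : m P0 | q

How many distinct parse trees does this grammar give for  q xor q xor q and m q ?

Parse trees for q xor q xor q and m q:
  [P0 [P0 [P1 [P2 q]]] xor [P1 [P1 q xor [P1 [P2 q]]] and [P2 m [P0 [P1 [P2 q]]]]]]
  [P0 [P0 [P1 [P2 q]]] xor [P1 q xor [P1 [P1 [P2 q]] and [P2 m [P0 [P1 [P2 q]]]]]]]
  [P0 [P0 [P0 [P1 [P2 q]]] xor [P1 [P2 q]]] xor [P1 [P1 [P2 q]] and [P2 m [P0 [P1 [P2 q]]]]]]
  [P0 [P0 [P1 q xor [P1 [P2 q]]]] xor [P1 [P1 [P2 q]] and [P2 m [P0 [P1 [P2 q]]]]]]
  [P0 [P1 [P1 q xor [P1 q xor [P1 [P2 q]]]] and [P2 m [P0 [P1 [P2 q]]]]]]
  [P0 [P1 q xor [P1 [P1 q xor [P1 [P2 q]]] and [P2 m [P0 [P1 [P2 q]]]]]]]
  [P0 [P1 q xor [P1 q xor [P1 [P1 [P2 q]] and [P2 m [P0 [P1 [P2 q]]]]]]]]

7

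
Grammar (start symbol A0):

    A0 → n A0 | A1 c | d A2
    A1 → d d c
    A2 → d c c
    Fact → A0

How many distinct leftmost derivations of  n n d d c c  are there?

2

Parse trees for n n d d c c:
  [A0 n [A0 n [A0 [A1 d d c] c]]]
  [A0 n [A0 n [A0 d [A2 d c c]]]]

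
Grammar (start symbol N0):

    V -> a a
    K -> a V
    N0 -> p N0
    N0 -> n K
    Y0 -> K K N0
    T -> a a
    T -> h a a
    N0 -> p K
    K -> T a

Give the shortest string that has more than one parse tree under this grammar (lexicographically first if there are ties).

length 4: n a a a has 2 parse trees

Two derivations of n a a a:
  N0 ⇒ n K ⇒ n a V ⇒ n a a a
  N0 ⇒ n K ⇒ n T a ⇒ n a a a

n a a a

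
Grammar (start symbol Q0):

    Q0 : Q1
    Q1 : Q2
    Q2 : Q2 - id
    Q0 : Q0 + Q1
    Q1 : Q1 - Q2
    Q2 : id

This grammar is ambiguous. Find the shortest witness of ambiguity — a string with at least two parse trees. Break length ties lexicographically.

id - id

length 1: no string has ≥2 trees
length 3: id - id has 2 parse trees

Two derivations of id - id:
  Q0 ⇒ Q1 ⇒ Q2 ⇒ Q2 - id ⇒ id - id
  Q0 ⇒ Q1 ⇒ Q1 - Q2 ⇒ Q2 - Q2 ⇒ id - Q2 ⇒ id - id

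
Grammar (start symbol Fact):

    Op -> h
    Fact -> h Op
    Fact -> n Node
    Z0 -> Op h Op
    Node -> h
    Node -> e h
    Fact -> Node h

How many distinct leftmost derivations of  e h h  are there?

Parse trees for e h h:
  [Fact [Node e h] h]

1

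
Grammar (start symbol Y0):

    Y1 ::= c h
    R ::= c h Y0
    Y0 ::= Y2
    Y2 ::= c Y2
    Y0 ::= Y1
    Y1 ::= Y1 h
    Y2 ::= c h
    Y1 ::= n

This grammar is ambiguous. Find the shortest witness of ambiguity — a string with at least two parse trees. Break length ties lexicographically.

c h

length 1: no string has ≥2 trees
length 2: c h has 2 parse trees

Two derivations of c h:
  Y0 ⇒ Y2 ⇒ c h
  Y0 ⇒ Y1 ⇒ c h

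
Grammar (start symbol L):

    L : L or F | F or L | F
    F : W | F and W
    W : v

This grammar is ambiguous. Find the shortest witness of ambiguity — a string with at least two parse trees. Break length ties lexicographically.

length 1: no string has ≥2 trees
length 3: v or v has 2 parse trees

Two derivations of v or v:
  L ⇒ L or F ⇒ F or F ⇒ W or F ⇒ v or F ⇒ v or W ⇒ v or v
  L ⇒ F or L ⇒ W or L ⇒ v or L ⇒ v or F ⇒ v or W ⇒ v or v

v or v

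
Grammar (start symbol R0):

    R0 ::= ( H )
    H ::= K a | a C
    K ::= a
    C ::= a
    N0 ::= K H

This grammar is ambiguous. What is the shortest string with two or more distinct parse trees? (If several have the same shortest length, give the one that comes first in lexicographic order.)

( a a )

length 4: ( a a ) has 2 parse trees

Two derivations of ( a a ):
  R0 ⇒ ( H ) ⇒ ( K a ) ⇒ ( a a )
  R0 ⇒ ( H ) ⇒ ( a C ) ⇒ ( a a )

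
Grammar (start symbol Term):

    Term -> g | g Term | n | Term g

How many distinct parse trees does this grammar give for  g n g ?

2

Parse trees for g n g:
  [Term g [Term [Term n] g]]
  [Term [Term g [Term n]] g]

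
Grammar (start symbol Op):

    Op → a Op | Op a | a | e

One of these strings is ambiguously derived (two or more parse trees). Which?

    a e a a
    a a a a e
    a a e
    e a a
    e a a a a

a e a a: 3 trees
a a a a e: 1 tree
a a e: 1 tree
e a a: 1 tree
e a a a a: 1 tree

a e a a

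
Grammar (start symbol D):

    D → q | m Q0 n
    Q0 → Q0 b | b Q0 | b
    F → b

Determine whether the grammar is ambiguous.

Ambiguous

Witness: m b b n

Derivation 1: D ⇒ m Q0 n ⇒ m Q0 b n ⇒ m b b n
Derivation 2: D ⇒ m Q0 n ⇒ m b Q0 n ⇒ m b b n

Two distinct leftmost derivations for the same string.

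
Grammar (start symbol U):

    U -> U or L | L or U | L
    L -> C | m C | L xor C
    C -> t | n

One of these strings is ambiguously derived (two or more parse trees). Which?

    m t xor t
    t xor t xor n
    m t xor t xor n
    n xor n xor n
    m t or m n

m t xor t: 1 tree
t xor t xor n: 1 tree
m t xor t xor n: 1 tree
n xor n xor n: 1 tree
m t or m n: 2 trees

m t or m n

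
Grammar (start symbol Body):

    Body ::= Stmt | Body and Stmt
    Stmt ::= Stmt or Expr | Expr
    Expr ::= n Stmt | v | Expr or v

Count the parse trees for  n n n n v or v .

10

Parse trees for n n n n v or v (showing first 6 of 10):
  [Body [Stmt [Stmt [Expr n [Stmt [Expr n [Stmt [Expr n [Stmt [Expr n [Stmt [Expr v]]]]]]]]]] or [Expr v]]]
  [Body [Stmt [Expr n [Stmt [Stmt [Expr n [Stmt [Expr n [Stmt [Expr n [Stmt [Expr v]]]]]]]] or [Expr v]]]]]
  [Body [Stmt [Expr n [Stmt [Expr n [Stmt [Stmt [Expr n [Stmt [Expr n [Stmt [Expr v]]]]]] or [Expr v]]]]]]]
  [Body [Stmt [Expr n [Stmt [Expr n [Stmt [Expr n [Stmt [Stmt [Expr n [Stmt [Expr v]]]] or [Expr v]]]]]]]]]
  [Body [Stmt [Expr n [Stmt [Expr n [Stmt [Expr n [Stmt [Expr n [Stmt [Stmt [Expr v]] or [Expr v]]]]]]]]]]]
  [Body [Stmt [Expr n [Stmt [Expr n [Stmt [Expr n [Stmt [Expr n [Stmt [Expr [Expr v] or v]]]]]]]]]]]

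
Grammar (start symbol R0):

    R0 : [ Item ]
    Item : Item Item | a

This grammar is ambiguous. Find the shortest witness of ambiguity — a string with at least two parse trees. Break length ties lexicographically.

length 3: no string has ≥2 trees
length 4: no string has ≥2 trees
length 5: [ a a a ] has 2 parse trees

Two derivations of [ a a a ]:
  R0 ⇒ [ Item ] ⇒ [ Item Item ] ⇒ [ Item Item Item ] ⇒ [ a Item Item ] ⇒ [ a a Item ] ⇒ [ a a a ]
  R0 ⇒ [ Item ] ⇒ [ Item Item ] ⇒ [ a Item ] ⇒ [ a Item Item ] ⇒ [ a a Item ] ⇒ [ a a a ]

[ a a a ]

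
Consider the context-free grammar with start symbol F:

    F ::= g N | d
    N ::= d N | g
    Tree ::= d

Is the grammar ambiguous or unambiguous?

Unambiguous

Only F, N are reachable from F; ignoring the rest: Each reachable nonterminal has at most one production per leading terminal, and all productions are right-linear; the derivation is determined token-by-token.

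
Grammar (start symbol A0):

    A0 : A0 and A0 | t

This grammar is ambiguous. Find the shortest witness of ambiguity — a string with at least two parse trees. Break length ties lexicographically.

length 1: no string has ≥2 trees
length 3: no string has ≥2 trees
length 5: t and t and t has 2 parse trees

Two derivations of t and t and t:
  A0 ⇒ A0 and A0 ⇒ A0 and A0 and A0 ⇒ t and A0 and A0 ⇒ t and t and A0 ⇒ t and t and t
  A0 ⇒ A0 and A0 ⇒ t and A0 ⇒ t and A0 and A0 ⇒ t and t and A0 ⇒ t and t and t

t and t and t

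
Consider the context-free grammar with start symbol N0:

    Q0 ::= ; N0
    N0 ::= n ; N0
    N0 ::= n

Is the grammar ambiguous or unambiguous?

(Q0 is unreachable from N0, so its rules don't affect L(N0).) The reachable grammar is A → atom sep A | atom. Each atom is followed by either the separator (recurse) or end-of-string (stop) — no choice point.

Unambiguous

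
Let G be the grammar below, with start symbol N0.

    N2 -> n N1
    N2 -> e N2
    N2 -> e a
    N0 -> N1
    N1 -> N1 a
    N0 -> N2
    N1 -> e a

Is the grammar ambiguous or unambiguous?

Ambiguous

Witness: e a

Derivation 1: N0 ⇒ N1 ⇒ e a
Derivation 2: N0 ⇒ N2 ⇒ e a

Two distinct leftmost derivations for the same string.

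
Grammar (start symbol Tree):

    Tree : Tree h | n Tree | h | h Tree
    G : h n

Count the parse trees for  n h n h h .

5

Parse trees for n h n h h:
  [Tree [Tree n [Tree h [Tree n [Tree h]]]] h]
  [Tree n [Tree [Tree h [Tree n [Tree h]]] h]]
  [Tree n [Tree h [Tree [Tree n [Tree h]] h]]]
  [Tree n [Tree h [Tree n [Tree [Tree h] h]]]]
  [Tree n [Tree h [Tree n [Tree h [Tree h]]]]]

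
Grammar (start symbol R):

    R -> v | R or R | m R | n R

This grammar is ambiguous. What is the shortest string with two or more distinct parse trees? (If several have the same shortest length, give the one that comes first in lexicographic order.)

length 1: no string has ≥2 trees
length 2: no string has ≥2 trees
length 3: no string has ≥2 trees
length 4: m v or v has 2 parse trees

Two derivations of m v or v:
  R ⇒ R or R ⇒ m R or R ⇒ m v or R ⇒ m v or v
  R ⇒ m R ⇒ m R or R ⇒ m v or R ⇒ m v or v

m v or v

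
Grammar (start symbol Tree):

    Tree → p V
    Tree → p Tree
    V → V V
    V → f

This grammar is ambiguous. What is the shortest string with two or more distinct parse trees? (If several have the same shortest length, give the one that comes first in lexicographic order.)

p f f f

length 2: no string has ≥2 trees
length 3: no string has ≥2 trees
length 4: p f f f has 2 parse trees

Two derivations of p f f f:
  Tree ⇒ p V ⇒ p V V ⇒ p V V V ⇒ p f V V ⇒ p f f V ⇒ p f f f
  Tree ⇒ p V ⇒ p V V ⇒ p f V ⇒ p f V V ⇒ p f f V ⇒ p f f f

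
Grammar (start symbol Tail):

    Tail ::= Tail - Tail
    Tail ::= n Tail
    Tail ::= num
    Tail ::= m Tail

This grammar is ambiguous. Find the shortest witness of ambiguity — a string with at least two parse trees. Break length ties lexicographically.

length 1: no string has ≥2 trees
length 2: no string has ≥2 trees
length 3: no string has ≥2 trees
length 4: m num - num has 2 parse trees

Two derivations of m num - num:
  Tail ⇒ Tail - Tail ⇒ m Tail - Tail ⇒ m num - Tail ⇒ m num - num
  Tail ⇒ m Tail ⇒ m Tail - Tail ⇒ m num - Tail ⇒ m num - num

m num - num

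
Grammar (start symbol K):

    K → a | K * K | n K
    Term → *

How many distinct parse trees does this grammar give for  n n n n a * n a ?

5

Parse trees for n n n n a * n a:
  [K [K n [K n [K n [K n [K a]]]]] * [K n [K a]]]
  [K n [K [K n [K n [K n [K a]]]] * [K n [K a]]]]
  [K n [K n [K [K n [K n [K a]]] * [K n [K a]]]]]
  [K n [K n [K n [K [K n [K a]] * [K n [K a]]]]]]
  [K n [K n [K n [K n [K [K a] * [K n [K a]]]]]]]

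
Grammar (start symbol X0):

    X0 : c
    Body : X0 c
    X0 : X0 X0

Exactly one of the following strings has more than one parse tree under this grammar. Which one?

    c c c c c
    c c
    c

c c c c c: 14 trees
c c: 1 tree
c: 1 tree

c c c c c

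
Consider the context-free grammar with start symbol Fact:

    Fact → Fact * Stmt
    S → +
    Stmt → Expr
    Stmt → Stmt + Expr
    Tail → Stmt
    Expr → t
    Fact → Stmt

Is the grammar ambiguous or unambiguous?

Unambiguous

(S, Tail are unreachable from Fact, so their rules don't affect L(Fact).) Fact → Fact * Stmt | Stmt  ;  Stmt → Stmt + Expr | Expr  — a left-associative chain with Expr at the bottom. Each string factors uniquely by precedence.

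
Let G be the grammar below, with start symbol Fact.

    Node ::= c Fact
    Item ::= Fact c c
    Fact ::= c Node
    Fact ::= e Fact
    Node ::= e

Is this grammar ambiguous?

Only Fact, Node are reachable from Fact; ignoring the rest: Each reachable nonterminal has at most one production per leading terminal, and all productions are right-linear; the derivation is determined token-by-token.

Unambiguous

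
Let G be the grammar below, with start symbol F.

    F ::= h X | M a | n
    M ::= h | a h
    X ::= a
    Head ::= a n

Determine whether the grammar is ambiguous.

Witness: h a

Derivation 1: F ⇒ h X ⇒ h a
Derivation 2: F ⇒ M a ⇒ h a

Two distinct leftmost derivations for the same string.

Ambiguous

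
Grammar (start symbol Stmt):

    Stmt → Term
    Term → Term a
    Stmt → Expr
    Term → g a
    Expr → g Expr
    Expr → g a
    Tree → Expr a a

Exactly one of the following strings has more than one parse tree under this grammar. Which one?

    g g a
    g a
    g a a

g g a: 1 tree
g a: 2 trees
g a a: 1 tree

g a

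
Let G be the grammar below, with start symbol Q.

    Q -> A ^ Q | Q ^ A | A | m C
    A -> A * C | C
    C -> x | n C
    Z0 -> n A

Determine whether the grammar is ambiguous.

Ambiguous

Witness: x ^ x

Derivation 1: Q ⇒ A ^ Q ⇒ C ^ Q ⇒ x ^ Q ⇒ x ^ A ⇒ x ^ C ⇒ x ^ x
Derivation 2: Q ⇒ Q ^ A ⇒ A ^ A ⇒ C ^ A ⇒ x ^ A ⇒ x ^ C ⇒ x ^ x

Two distinct leftmost derivations for the same string.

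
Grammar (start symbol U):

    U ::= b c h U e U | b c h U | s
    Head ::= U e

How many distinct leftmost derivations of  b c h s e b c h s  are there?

1

Parse trees for b c h s e b c h s:
  [U b c h [U s] e [U b c h [U s]]]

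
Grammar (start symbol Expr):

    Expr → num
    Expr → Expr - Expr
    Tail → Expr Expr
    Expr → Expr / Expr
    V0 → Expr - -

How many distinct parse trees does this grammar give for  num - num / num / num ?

5

Parse trees for num - num / num / num:
  [Expr [Expr num] - [Expr [Expr num] / [Expr [Expr num] / [Expr num]]]]
  [Expr [Expr num] - [Expr [Expr [Expr num] / [Expr num]] / [Expr num]]]
  [Expr [Expr [Expr num] - [Expr num]] / [Expr [Expr num] / [Expr num]]]
  [Expr [Expr [Expr num] - [Expr [Expr num] / [Expr num]]] / [Expr num]]
  [Expr [Expr [Expr [Expr num] - [Expr num]] / [Expr num]] / [Expr num]]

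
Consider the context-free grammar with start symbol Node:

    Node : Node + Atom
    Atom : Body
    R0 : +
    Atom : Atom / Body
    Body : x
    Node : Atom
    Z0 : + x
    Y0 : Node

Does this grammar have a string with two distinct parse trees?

Only Node, Atom, Body are reachable from Node; ignoring the rest: This is a standard precedence ladder (Node over Atom over Body), with each level left-recursive on its own operator ('+' at Node, '/' at Atom). That structure is LR(1), hence unambiguous.

Unambiguous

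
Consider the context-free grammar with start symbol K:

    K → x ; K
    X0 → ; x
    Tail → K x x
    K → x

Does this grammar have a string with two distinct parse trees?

(X0, Tail are unreachable from K, so their rules don't affect L(K).) The reachable grammar is A → atom sep A | atom. Each atom is followed by either the separator (recurse) or end-of-string (stop) — no choice point.

Unambiguous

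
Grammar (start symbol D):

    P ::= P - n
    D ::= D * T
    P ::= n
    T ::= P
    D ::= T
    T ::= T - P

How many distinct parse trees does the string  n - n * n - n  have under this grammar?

Parse trees for n - n * n - n:
  [D [D [T [P [P n] - n]]] * [T [P [P n] - n]]]
  [D [D [T [P [P n] - n]]] * [T [T [P n]] - [P n]]]
  [D [D [T [T [P n]] - [P n]]] * [T [P [P n] - n]]]
  [D [D [T [T [P n]] - [P n]]] * [T [T [P n]] - [P n]]]

4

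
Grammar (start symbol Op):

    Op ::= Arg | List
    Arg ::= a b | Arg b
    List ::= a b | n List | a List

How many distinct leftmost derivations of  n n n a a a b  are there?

1

Parse trees for n n n a a a b:
  [Op [List n [List n [List n [List a [List a [List a b]]]]]]]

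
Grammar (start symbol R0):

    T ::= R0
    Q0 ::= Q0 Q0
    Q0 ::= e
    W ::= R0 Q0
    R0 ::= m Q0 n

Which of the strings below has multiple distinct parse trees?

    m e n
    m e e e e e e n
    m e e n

m e n: 1 tree
m e e e e e e n: 42 trees
m e e n: 1 tree

m e e e e e e n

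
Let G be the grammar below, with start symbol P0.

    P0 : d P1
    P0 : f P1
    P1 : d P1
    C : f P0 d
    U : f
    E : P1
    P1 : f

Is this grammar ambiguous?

Only P0, P1 are reachable from P0; ignoring the rest: Restricted to the reachable nonterminals, every rule has the form A → t or A → t B, and no two rules for the same A share a first terminal. The grammar encodes a DFA — one run per string.

Unambiguous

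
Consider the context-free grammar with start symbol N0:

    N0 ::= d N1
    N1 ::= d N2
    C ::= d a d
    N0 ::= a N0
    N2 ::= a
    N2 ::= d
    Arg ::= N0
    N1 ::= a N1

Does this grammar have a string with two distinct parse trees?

Only N0, N1, N2 are reachable from N0; ignoring the rest: Restricted to the reachable nonterminals, every rule has the form A → t or A → t B, and no two rules for the same A share a first terminal. The grammar encodes a DFA — one run per string.

Unambiguous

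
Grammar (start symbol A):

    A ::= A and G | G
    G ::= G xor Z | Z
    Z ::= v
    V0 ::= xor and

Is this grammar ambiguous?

Unambiguous

(V0 is unreachable from A, so its rules don't affect L(A).) This is a standard precedence ladder (A over G over Z), with each level left-recursive on its own operator ('and' at A, 'xor' at G). That structure is LR(1), hence unambiguous.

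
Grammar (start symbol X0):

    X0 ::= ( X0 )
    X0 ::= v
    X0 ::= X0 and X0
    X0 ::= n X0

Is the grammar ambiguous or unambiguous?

Witness: n v and v

Derivation 1: X0 ⇒ X0 and X0 ⇒ n X0 and X0 ⇒ n v and X0 ⇒ n v and v
Derivation 2: X0 ⇒ n X0 ⇒ n X0 and X0 ⇒ n v and X0 ⇒ n v and v

Two distinct leftmost derivations for the same string.

Ambiguous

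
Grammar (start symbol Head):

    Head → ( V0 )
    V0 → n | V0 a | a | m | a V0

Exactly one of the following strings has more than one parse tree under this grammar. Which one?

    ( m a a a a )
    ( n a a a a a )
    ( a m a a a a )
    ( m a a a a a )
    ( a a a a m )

( a m a a a a )

( m a a a a ): 1 tree
( n a a a a a ): 1 tree
( a m a a a a ): 5 trees
( m a a a a a ): 1 tree
( a a a a m ): 1 tree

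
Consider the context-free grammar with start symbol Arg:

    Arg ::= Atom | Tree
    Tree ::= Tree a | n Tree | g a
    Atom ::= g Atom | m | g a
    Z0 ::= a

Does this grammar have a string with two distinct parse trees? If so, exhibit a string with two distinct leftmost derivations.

Witness: g a

Derivation 1: Arg ⇒ Atom ⇒ g a
Derivation 2: Arg ⇒ Tree ⇒ g a

Two distinct leftmost derivations for the same string.

Ambiguous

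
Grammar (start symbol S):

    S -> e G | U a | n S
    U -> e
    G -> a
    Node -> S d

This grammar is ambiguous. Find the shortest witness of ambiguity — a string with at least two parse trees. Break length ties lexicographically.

e a

length 2: e a has 2 parse trees

Two derivations of e a:
  S ⇒ e G ⇒ e a
  S ⇒ U a ⇒ e a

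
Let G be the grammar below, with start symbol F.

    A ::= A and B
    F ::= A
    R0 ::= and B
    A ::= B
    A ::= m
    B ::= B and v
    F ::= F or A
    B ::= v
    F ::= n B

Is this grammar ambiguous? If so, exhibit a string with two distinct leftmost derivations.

Ambiguous

Witness: v and v

Derivation 1: F ⇒ A ⇒ A and B ⇒ B and B ⇒ v and B ⇒ v and v
Derivation 2: F ⇒ A ⇒ B ⇒ B and v ⇒ v and v

Two distinct leftmost derivations for the same string.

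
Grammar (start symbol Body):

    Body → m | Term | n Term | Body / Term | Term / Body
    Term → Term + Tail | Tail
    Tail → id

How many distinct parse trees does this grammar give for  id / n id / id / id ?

3

Parse trees for id / n id / id / id:
  [Body [Body [Body [Term [Tail id]] / [Body n [Term [Tail id]]]] / [Term [Tail id]]] / [Term [Tail id]]]
  [Body [Body [Term [Tail id]] / [Body [Body n [Term [Tail id]]] / [Term [Tail id]]]] / [Term [Tail id]]]
  [Body [Term [Tail id]] / [Body [Body [Body n [Term [Tail id]]] / [Term [Tail id]]] / [Term [Tail id]]]]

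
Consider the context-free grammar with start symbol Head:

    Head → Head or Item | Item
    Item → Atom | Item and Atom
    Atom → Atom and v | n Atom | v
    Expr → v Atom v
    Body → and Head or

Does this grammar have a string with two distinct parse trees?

Ambiguous

Witness: v and v

Derivation 1: Head ⇒ Item ⇒ Atom ⇒ Atom and v ⇒ v and v
Derivation 2: Head ⇒ Item ⇒ Item and Atom ⇒ Atom and Atom ⇒ v and Atom ⇒ v and v

Two distinct leftmost derivations for the same string.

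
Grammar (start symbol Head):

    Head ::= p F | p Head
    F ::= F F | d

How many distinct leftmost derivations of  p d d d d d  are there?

Parse trees for p d d d d d (showing first 6 of 14):
  [Head p [F [F d] [F [F d] [F [F d] [F [F d] [F d]]]]]]
  [Head p [F [F d] [F [F d] [F [F [F d] [F d]] [F d]]]]]
  [Head p [F [F d] [F [F [F d] [F d]] [F [F d] [F d]]]]]
  [Head p [F [F d] [F [F [F d] [F [F d] [F d]]] [F d]]]]
  [Head p [F [F d] [F [F [F [F d] [F d]] [F d]] [F d]]]]
  [Head p [F [F [F d] [F d]] [F [F d] [F [F d] [F d]]]]]

14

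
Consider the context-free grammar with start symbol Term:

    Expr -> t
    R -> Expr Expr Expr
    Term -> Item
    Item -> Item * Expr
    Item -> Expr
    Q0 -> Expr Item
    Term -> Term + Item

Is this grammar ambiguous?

Unambiguous

Only Term, Item, Expr are reachable from Term; ignoring the rest: Term → Term + Item | Item  ;  Item → Item * Expr | Expr  — a left-associative chain with Expr at the bottom. Each string factors uniquely by precedence.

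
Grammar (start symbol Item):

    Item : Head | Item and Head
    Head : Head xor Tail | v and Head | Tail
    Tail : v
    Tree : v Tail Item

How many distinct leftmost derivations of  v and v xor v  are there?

Parse trees for v and v xor v:
  [Item [Head [Head v and [Head [Tail v]]] xor [Tail v]]]
  [Item [Head v and [Head [Head [Tail v]] xor [Tail v]]]]
  [Item [Item [Head [Tail v]]] and [Head [Head [Tail v]] xor [Tail v]]]

3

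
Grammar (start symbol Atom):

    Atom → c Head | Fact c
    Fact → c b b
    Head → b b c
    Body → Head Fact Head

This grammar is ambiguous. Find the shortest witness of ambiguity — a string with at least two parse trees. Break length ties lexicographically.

length 4: c b b c has 2 parse trees

Two derivations of c b b c:
  Atom ⇒ c Head ⇒ c b b c
  Atom ⇒ Fact c ⇒ c b b c

c b b c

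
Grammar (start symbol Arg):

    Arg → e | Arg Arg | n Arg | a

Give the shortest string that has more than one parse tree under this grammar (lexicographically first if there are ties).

length 1: no string has ≥2 trees
length 2: no string has ≥2 trees
length 3: a a a has 2 parse trees

Two derivations of a a a:
  Arg ⇒ Arg Arg ⇒ Arg Arg Arg ⇒ a Arg Arg ⇒ a a Arg ⇒ a a a
  Arg ⇒ Arg Arg ⇒ a Arg ⇒ a Arg Arg ⇒ a a Arg ⇒ a a a

a a a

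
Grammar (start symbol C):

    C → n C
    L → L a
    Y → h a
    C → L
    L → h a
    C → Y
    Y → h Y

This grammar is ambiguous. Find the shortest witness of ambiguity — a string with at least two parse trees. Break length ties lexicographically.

h a

length 2: h a has 2 parse trees

Two derivations of h a:
  C ⇒ L ⇒ h a
  C ⇒ Y ⇒ h a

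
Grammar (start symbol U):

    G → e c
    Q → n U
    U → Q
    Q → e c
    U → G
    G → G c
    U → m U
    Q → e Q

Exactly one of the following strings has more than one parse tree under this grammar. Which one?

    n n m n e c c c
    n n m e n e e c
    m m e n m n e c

n n m n e c c c: 1 tree
n n m e n e e c: 1 tree
m m e n m n e c: 2 trees

m m e n m n e c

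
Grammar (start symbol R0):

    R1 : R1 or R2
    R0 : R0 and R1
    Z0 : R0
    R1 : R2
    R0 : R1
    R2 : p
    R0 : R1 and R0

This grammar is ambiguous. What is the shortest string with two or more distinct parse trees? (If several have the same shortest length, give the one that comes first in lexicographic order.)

length 1: no string has ≥2 trees
length 3: p and p has 2 parse trees

Two derivations of p and p:
  R0 ⇒ R0 and R1 ⇒ R1 and R1 ⇒ R2 and R1 ⇒ p and R1 ⇒ p and R2 ⇒ p and p
  R0 ⇒ R1 and R0 ⇒ R2 and R0 ⇒ p and R0 ⇒ p and R1 ⇒ p and R2 ⇒ p and p

p and p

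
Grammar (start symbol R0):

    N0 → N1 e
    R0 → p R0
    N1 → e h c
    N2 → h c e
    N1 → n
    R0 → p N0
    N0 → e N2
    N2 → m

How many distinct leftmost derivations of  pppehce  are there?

2

Parse trees for pppehce:
  [R0 p [R0 p [R0 p [N0 [N1 e h c] e]]]]
  [R0 p [R0 p [R0 p [N0 e [N2 h c e]]]]]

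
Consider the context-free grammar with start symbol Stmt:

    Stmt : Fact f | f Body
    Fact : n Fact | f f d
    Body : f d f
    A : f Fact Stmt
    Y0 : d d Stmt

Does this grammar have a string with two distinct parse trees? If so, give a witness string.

Witness: f f d f

Derivation 1: Stmt ⇒ Fact f ⇒ f f d f
Derivation 2: Stmt ⇒ f Body ⇒ f f d f

Two distinct leftmost derivations for the same string.

Ambiguous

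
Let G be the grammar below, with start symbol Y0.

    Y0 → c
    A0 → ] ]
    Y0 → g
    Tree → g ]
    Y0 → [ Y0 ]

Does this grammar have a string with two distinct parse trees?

Unambiguous

(A0, Tree are unreachable from Y0, so their rules don't affect L(Y0).) L(Y0) is { openⁿ atom closeⁿ : n ≥ 0 }. The bracket depth fixes n, and the derivation is forced at every step.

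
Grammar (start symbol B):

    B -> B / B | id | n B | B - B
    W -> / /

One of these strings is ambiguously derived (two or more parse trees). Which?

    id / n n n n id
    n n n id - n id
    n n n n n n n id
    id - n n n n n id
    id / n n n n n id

id / n n n n id: 1 tree
n n n id - n id: 4 trees
n n n n n n n id: 1 tree
id - n n n n n id: 1 tree
id / n n n n n id: 1 tree

n n n id - n id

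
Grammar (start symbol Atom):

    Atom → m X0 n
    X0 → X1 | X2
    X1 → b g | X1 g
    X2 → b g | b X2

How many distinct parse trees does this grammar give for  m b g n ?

Parse trees for m b g n:
  [Atom m [X0 [X1 b g]] n]
  [Atom m [X0 [X2 b g]] n]

2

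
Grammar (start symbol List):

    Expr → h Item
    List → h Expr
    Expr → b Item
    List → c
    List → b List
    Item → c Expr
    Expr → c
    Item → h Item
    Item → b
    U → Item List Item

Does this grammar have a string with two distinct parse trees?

Unambiguous

Only List, Expr, Item are reachable from List; ignoring the rest: The reachable rules are right-linear with at most one rule per (nonterminal, next-terminal) pair. Each input token forces the next rule, so parsing is deterministic.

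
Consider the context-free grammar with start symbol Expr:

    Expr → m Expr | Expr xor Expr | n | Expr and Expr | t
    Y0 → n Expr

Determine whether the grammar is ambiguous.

Witness: m n and n

Derivation 1: Expr ⇒ m Expr ⇒ m Expr and Expr ⇒ m n and Expr ⇒ m n and n
Derivation 2: Expr ⇒ Expr and Expr ⇒ m Expr and Expr ⇒ m n and Expr ⇒ m n and n

Two distinct leftmost derivations for the same string.

Ambiguous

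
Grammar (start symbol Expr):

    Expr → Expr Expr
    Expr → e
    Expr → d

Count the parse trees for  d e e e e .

Parse trees for d e e e e (showing first 6 of 14):
  [Expr [Expr d] [Expr [Expr e] [Expr [Expr e] [Expr [Expr e] [Expr e]]]]]
  [Expr [Expr d] [Expr [Expr e] [Expr [Expr [Expr e] [Expr e]] [Expr e]]]]
  [Expr [Expr d] [Expr [Expr [Expr e] [Expr e]] [Expr [Expr e] [Expr e]]]]
  [Expr [Expr d] [Expr [Expr [Expr e] [Expr [Expr e] [Expr e]]] [Expr e]]]
  [Expr [Expr d] [Expr [Expr [Expr [Expr e] [Expr e]] [Expr e]] [Expr e]]]
  [Expr [Expr [Expr d] [Expr e]] [Expr [Expr e] [Expr [Expr e] [Expr e]]]]

14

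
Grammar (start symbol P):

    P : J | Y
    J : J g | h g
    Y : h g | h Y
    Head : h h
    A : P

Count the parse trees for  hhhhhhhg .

Parse trees for hhhhhhhg:
  [P [Y h [Y h [Y h [Y h [Y h [Y h [Y h g]]]]]]]]

1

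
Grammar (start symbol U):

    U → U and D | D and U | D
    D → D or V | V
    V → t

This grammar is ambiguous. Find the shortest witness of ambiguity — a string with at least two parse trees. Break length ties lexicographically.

t and t

length 1: no string has ≥2 trees
length 3: t and t has 2 parse trees

Two derivations of t and t:
  U ⇒ U and D ⇒ D and D ⇒ V and D ⇒ t and D ⇒ t and V ⇒ t and t
  U ⇒ D and U ⇒ V and U ⇒ t and U ⇒ t and D ⇒ t and V ⇒ t and t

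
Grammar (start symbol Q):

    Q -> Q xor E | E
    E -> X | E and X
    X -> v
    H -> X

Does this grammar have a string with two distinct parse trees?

Unambiguous

Only Q, E, X are reachable from Q; ignoring the rest: The grammar is stratified — Q handles 'xor' (left-recursive), E handles 'and', X atoms. Each operator has a fixed associativity and precedence level, so every string has one parse.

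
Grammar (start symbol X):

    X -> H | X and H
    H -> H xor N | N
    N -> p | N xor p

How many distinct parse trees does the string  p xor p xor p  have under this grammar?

4

Parse trees for p xor p xor p:
  [X [H [H [N p]] xor [N [N p] xor p]]]
  [X [H [H [H [N p]] xor [N p]] xor [N p]]]
  [X [H [H [N [N p] xor p]] xor [N p]]]
  [X [H [N [N [N p] xor p] xor p]]]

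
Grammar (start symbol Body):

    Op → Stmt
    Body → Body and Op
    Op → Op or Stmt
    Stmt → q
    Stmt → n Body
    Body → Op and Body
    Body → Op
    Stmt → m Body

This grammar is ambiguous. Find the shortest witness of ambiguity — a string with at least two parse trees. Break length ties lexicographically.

q and q

length 1: no string has ≥2 trees
length 2: no string has ≥2 trees
length 3: q and q has 2 parse trees

Two derivations of q and q:
  Body ⇒ Body and Op ⇒ Op and Op ⇒ Stmt and Op ⇒ q and Op ⇒ q and Stmt ⇒ q and q
  Body ⇒ Op and Body ⇒ Stmt and Body ⇒ q and Body ⇒ q and Op ⇒ q and Stmt ⇒ q and q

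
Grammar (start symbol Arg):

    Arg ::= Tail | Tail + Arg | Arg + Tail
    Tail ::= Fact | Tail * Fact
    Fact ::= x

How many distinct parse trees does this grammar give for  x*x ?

Parse trees for x*x:
  [Arg [Tail [Tail [Fact x]] * [Fact x]]]

1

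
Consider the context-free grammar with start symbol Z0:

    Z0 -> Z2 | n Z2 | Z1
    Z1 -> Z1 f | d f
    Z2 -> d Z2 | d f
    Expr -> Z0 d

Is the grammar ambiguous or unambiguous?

Witness: d f

Derivation 1: Z0 ⇒ Z2 ⇒ d f
Derivation 2: Z0 ⇒ Z1 ⇒ d f

Two distinct leftmost derivations for the same string.

Ambiguous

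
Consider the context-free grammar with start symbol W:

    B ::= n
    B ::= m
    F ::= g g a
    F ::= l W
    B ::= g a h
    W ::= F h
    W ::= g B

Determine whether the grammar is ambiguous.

Witness: g g a h

Derivation 1: W ⇒ F h ⇒ g g a h
Derivation 2: W ⇒ g B ⇒ g g a h

Two distinct leftmost derivations for the same string.

Ambiguous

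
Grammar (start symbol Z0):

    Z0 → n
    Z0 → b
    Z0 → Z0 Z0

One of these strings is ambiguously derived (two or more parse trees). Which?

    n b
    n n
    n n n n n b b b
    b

n b: 1 tree
n n: 1 tree
n n n n n b b b: 429 trees
b: 1 tree

n n n n n b b b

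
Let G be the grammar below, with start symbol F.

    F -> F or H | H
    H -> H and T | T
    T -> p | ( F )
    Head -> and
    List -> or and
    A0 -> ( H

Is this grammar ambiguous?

Unambiguous

(Head, List, A0 are unreachable from F, so their rules don't affect L(F).) This is a standard precedence ladder (F over H over T), with each level left-recursive on its own operator ('or' at F, 'and' at H). That structure is LR(1), hence unambiguous.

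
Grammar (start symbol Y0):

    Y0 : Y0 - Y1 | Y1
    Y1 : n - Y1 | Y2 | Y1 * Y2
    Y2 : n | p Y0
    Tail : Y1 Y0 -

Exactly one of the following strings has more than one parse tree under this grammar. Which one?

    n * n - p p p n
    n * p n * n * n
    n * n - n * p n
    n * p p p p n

n * p n * n * n

n * n - p p p n: 1 tree
n * p n * n * n: 3 trees
n * n - n * p n: 1 tree
n * p p p p n: 1 tree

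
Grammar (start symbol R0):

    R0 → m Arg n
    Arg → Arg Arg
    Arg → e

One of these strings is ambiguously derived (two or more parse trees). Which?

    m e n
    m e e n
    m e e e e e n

m e e e e e n

m e n: 1 tree
m e e n: 1 tree
m e e e e e n: 14 trees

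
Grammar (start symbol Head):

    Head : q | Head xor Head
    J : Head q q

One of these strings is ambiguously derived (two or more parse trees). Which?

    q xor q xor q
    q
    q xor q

q xor q xor q

q xor q xor q: 2 trees
q: 1 tree
q xor q: 1 tree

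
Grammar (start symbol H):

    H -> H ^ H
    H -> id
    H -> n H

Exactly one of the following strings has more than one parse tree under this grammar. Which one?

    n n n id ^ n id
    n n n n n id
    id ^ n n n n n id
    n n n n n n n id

n n n id ^ n id

n n n id ^ n id: 4 trees
n n n n n id: 1 tree
id ^ n n n n n id: 1 tree
n n n n n n n id: 1 tree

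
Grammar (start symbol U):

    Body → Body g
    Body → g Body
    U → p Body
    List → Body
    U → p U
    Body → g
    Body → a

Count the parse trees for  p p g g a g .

Parse trees for p p g g a g:
  [U p [U p [Body [Body g [Body g [Body a]]] g]]]
  [U p [U p [Body g [Body [Body g [Body a]] g]]]]
  [U p [U p [Body g [Body g [Body [Body a] g]]]]]

3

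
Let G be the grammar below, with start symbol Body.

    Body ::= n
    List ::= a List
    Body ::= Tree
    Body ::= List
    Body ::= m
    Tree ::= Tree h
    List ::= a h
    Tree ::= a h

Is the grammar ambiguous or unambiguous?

Witness: a h

Derivation 1: Body ⇒ Tree ⇒ a h
Derivation 2: Body ⇒ List ⇒ a h

Two distinct leftmost derivations for the same string.

Ambiguous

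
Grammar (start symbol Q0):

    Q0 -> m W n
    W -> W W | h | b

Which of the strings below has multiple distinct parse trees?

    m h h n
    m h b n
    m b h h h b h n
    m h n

m b h h h b h n

m h h n: 1 tree
m h b n: 1 tree
m b h h h b h n: 42 trees
m h n: 1 tree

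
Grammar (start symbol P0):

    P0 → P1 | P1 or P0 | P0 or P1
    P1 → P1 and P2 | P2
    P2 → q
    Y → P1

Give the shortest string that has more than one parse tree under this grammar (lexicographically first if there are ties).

length 1: no string has ≥2 trees
length 3: q or q has 2 parse trees

Two derivations of q or q:
  P0 ⇒ P1 or P0 ⇒ P2 or P0 ⇒ q or P0 ⇒ q or P1 ⇒ q or P2 ⇒ q or q
  P0 ⇒ P0 or P1 ⇒ P1 or P1 ⇒ P2 or P1 ⇒ q or P1 ⇒ q or P2 ⇒ q or q

q or q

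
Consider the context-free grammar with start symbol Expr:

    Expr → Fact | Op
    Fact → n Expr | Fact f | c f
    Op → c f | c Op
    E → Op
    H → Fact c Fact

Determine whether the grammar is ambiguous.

Ambiguous

Witness: c f

Derivation 1: Expr ⇒ Fact ⇒ c f
Derivation 2: Expr ⇒ Op ⇒ c f

Two distinct leftmost derivations for the same string.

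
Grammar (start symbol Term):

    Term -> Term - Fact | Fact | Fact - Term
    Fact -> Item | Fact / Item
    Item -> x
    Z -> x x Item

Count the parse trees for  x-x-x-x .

8

Parse trees for x-x-x-x:
  [Term [Term [Term [Term [Fact [Item x]]] - [Fact [Item x]]] - [Fact [Item x]]] - [Fact [Item x]]]
  [Term [Term [Term [Fact [Item x]] - [Term [Fact [Item x]]]] - [Fact [Item x]]] - [Fact [Item x]]]
  [Term [Term [Fact [Item x]] - [Term [Term [Fact [Item x]]] - [Fact [Item x]]]] - [Fact [Item x]]]
  [Term [Term [Fact [Item x]] - [Term [Fact [Item x]] - [Term [Fact [Item x]]]]] - [Fact [Item x]]]
  [Term [Fact [Item x]] - [Term [Term [Term [Fact [Item x]]] - [Fact [Item x]]] - [Fact [Item x]]]]
  [Term [Fact [Item x]] - [Term [Term [Fact [Item x]] - [Term [Fact [Item x]]]] - [Fact [Item x]]]]
  [Term [Fact [Item x]] - [Term [Fact [Item x]] - [Term [Term [Fact [Item x]]] - [Fact [Item x]]]]]
  [Term [Fact [Item x]] - [Term [Fact [Item x]] - [Term [Fact [Item x]] - [Term [Fact [Item x]]]]]]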